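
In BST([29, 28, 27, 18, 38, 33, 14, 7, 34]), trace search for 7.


BST root = 29
Search for 7: compare at each node
Path: [29, 28, 27, 18, 14, 7]


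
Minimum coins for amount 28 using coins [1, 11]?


dp[0]=0; dp[i]=1+min(dp[i-c] for c in coins)
...dp[23]=3, dp[24]=4, dp[25]=5, dp[26]=6, dp[27]=7, dp[28]=8
Minimum coins for 28 = 8


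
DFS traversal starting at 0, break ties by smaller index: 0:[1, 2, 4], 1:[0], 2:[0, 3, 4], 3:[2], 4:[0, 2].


DFS stack-based: start with [0]
Visit order: [0, 1, 2, 3, 4]


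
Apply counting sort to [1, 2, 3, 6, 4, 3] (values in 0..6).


Count array: [0, 1, 1, 2, 1, 0, 1]
Reconstruct: [1, 2, 3, 3, 4, 6]


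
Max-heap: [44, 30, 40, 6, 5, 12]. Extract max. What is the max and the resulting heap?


Max = 44
Replace root with last, heapify down
Resulting heap: [40, 30, 12, 6, 5]


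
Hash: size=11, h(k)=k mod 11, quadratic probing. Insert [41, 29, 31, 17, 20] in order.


Insertions: 41->slot 8; 29->slot 7; 31->slot 9; 17->slot 6; 20->slot 10
Table: [None, None, None, None, None, None, 17, 29, 41, 31, 20]


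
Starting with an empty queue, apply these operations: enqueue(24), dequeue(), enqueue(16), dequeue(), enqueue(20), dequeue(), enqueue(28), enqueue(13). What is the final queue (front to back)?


enqueue(24) -> [24]
dequeue() returns 24 -> []
enqueue(16) -> [16]
dequeue() returns 16 -> []
enqueue(20) -> [20]
dequeue() returns 20 -> []
enqueue(28) -> [28]
enqueue(13) -> [28, 13]
Final queue (front to back): [28, 13]


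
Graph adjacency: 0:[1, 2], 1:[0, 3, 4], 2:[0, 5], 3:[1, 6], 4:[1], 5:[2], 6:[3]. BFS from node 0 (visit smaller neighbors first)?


BFS queue: start with [0]
Visit order: [0, 1, 2, 3, 4, 5, 6]


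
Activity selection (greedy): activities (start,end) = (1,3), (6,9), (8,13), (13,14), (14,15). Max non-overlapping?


Greedy: pick earliest-ending, then skip overlaps.
Selected (4 activities): [(1, 3), (6, 9), (13, 14), (14, 15)]


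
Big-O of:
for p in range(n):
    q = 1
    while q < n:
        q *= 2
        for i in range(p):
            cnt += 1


Per nesting level: O(n) * O(log n) * O(n) [triangular over p] = O(n^2 log n)
Complexity: O(n^2 log n)


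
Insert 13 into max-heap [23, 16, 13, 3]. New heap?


Append 13: [23, 16, 13, 3, 13]
Bubble up: no swaps needed
Result: [23, 16, 13, 3, 13]


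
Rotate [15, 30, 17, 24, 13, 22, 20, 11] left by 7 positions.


Left rotate by 7: [11, 15, 30, 17, 24, 13, 22, 20]


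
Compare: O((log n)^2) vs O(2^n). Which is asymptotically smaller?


polylogarithmic grows slower than exponential
O((log n)^2) is asymptotically smaller; O(2^n) grows faster


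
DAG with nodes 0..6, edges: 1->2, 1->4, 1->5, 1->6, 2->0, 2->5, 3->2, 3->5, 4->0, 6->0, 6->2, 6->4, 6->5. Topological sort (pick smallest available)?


Kahn's algorithm, process smallest node first
Order: [1, 3, 6, 2, 4, 0, 5]


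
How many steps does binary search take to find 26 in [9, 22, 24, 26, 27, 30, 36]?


Search for 26:
[0,6] mid=3 arr[3]=26
Total: 1 comparisons


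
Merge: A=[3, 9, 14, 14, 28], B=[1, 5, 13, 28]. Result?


Compare heads, take smaller each step.
Merged: [1, 3, 5, 9, 13, 14, 14, 28, 28]


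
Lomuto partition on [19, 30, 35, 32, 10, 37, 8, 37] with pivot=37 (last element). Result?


Elements <= 37 go left of pivot.
Result: [19, 30, 35, 32, 10, 37, 8, 37], pivot at index 7


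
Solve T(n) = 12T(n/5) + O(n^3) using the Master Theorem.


a=12, b=5, c=3. log_5(12)=1.544 < c=3. Case 3: O(n^c) = O(n^3)
Complexity: O(n^3)


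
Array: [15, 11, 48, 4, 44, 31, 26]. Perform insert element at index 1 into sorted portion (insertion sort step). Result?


After one pass: [11, 15, 48, 4, 44, 31, 26]


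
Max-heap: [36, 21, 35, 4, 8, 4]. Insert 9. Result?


Append 9: [36, 21, 35, 4, 8, 4, 9]
Bubble up: no swaps needed
Result: [36, 21, 35, 4, 8, 4, 9]


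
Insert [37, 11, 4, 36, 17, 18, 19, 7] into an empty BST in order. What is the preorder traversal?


Root = 37; build tree by BST insertion.
Preorder traversal: [37, 11, 4, 7, 36, 17, 18, 19]


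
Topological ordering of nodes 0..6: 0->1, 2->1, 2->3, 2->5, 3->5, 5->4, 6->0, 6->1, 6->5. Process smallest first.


Kahn's algorithm, process smallest node first
Order: [2, 3, 6, 0, 1, 5, 4]


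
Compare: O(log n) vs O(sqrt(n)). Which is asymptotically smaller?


logarithmic grows slower than sublinear
O(log n) is asymptotically smaller; O(sqrt(n)) grows faster


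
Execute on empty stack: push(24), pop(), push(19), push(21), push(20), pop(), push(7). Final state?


push(24) -> [24]
pop() returns 24 -> []
push(19) -> [19]
push(21) -> [19, 21]
push(20) -> [19, 21, 20]
pop() returns 20 -> [19, 21]
push(7) -> [19, 21, 7]
Final stack (bottom to top): [19, 21, 7]


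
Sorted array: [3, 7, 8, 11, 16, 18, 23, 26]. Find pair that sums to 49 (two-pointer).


Two pointers: lo=0, hi=7
Found pair: (23, 26) summing to 49


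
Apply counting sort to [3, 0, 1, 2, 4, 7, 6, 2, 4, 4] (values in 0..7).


Count array: [1, 1, 2, 1, 3, 0, 1, 1]
Reconstruct: [0, 1, 2, 2, 3, 4, 4, 4, 6, 7]


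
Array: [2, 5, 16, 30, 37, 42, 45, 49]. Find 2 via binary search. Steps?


Search for 2:
[0,7] mid=3 arr[3]=30
[0,2] mid=1 arr[1]=5
[0,0] mid=0 arr[0]=2
Total: 3 comparisons


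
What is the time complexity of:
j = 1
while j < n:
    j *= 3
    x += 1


Per nesting level: O(log n) = O(log n)
Complexity: O(log n)


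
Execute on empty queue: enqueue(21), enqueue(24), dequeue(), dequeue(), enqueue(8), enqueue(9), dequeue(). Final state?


enqueue(21) -> [21]
enqueue(24) -> [21, 24]
dequeue() returns 21 -> [24]
dequeue() returns 24 -> []
enqueue(8) -> [8]
enqueue(9) -> [8, 9]
dequeue() returns 8 -> [9]
Final queue (front to back): [9]


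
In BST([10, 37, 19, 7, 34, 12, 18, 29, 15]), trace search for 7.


BST root = 10
Search for 7: compare at each node
Path: [10, 7]


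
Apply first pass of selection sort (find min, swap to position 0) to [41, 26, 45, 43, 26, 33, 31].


After one pass: [26, 41, 45, 43, 26, 33, 31]


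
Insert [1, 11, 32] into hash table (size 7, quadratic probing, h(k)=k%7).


Insertions: 1->slot 1; 11->slot 4; 32->slot 5
Table: [None, 1, None, None, 11, 32, None]


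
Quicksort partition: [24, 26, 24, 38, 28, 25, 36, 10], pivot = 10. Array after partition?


Elements <= 10 go left of pivot.
Result: [10, 26, 24, 38, 28, 25, 36, 24], pivot at index 0


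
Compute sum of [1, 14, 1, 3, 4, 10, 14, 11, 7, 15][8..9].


Prefix sums: [0, 1, 15, 16, 19, 23, 33, 47, 58, 65, 80]
Sum[8..9] = prefix[10] - prefix[8] = 80 - 58 = 22


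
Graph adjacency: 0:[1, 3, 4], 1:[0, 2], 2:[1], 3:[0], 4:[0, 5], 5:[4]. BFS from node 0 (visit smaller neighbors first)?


BFS queue: start with [0]
Visit order: [0, 1, 3, 4, 2, 5]


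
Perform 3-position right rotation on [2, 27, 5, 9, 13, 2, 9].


Right rotate by 3: [13, 2, 9, 2, 27, 5, 9]


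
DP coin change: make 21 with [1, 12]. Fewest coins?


dp[0]=0; dp[i]=1+min(dp[i-c] for c in coins)
...dp[16]=5, dp[17]=6, dp[18]=7, dp[19]=8, dp[20]=9, dp[21]=10
Minimum coins for 21 = 10


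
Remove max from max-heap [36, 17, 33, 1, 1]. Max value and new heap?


Max = 36
Replace root with last, heapify down
Resulting heap: [33, 17, 1, 1]


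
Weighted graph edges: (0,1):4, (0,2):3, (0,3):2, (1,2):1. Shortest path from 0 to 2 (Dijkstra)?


Dijkstra from 0:
Distances: {0: 0, 1: 4, 2: 3, 3: 2}
Shortest distance to 2 = 3, path = [0, 2]


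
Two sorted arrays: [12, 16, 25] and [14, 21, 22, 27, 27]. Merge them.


Compare heads, take smaller each step.
Merged: [12, 14, 16, 21, 22, 25, 27, 27]


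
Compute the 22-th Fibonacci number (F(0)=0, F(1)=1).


F(n)=F(n-1)+F(n-2)
...F(20)=6765, F(21)=10946, F(22)=17711


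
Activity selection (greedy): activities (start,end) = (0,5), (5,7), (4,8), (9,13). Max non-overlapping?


Greedy: pick earliest-ending, then skip overlaps.
Selected (3 activities): [(0, 5), (5, 7), (9, 13)]


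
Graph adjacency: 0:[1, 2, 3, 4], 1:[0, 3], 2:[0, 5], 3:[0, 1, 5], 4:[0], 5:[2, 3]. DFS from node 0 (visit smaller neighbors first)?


DFS stack-based: start with [0]
Visit order: [0, 1, 3, 5, 2, 4]


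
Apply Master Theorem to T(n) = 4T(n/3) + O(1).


a=4, b=3, c=0. log_3(4)=1.262 > c=0. Case 1: O(n^log_b(a)) = O(n^1.262)
Complexity: O(n^1.262)


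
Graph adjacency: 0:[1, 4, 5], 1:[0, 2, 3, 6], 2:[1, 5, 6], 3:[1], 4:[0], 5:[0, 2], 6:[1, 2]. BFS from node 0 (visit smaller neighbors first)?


BFS queue: start with [0]
Visit order: [0, 1, 4, 5, 2, 3, 6]


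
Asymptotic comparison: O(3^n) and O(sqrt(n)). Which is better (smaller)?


sublinear grows slower than exponential (base 3)
O(sqrt(n)) is asymptotically smaller; O(3^n) grows faster


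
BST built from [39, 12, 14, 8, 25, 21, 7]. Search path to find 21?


BST root = 39
Search for 21: compare at each node
Path: [39, 12, 14, 25, 21]


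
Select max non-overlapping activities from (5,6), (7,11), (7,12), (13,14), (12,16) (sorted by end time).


Greedy: pick earliest-ending, then skip overlaps.
Selected (3 activities): [(5, 6), (7, 11), (13, 14)]


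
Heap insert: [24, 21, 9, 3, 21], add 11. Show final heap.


Append 11: [24, 21, 9, 3, 21, 11]
Bubble up: swap idx 5(11) with idx 2(9)
Result: [24, 21, 11, 3, 21, 9]


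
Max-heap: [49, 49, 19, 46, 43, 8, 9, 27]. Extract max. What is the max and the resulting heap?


Max = 49
Replace root with last, heapify down
Resulting heap: [49, 46, 19, 27, 43, 8, 9]


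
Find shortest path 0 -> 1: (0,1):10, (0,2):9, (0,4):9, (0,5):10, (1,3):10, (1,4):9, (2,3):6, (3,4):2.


Dijkstra from 0:
Distances: {0: 0, 1: 10, 2: 9, 3: 11, 4: 9, 5: 10}
Shortest distance to 1 = 10, path = [0, 1]


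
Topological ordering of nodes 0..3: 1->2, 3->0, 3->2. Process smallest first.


Kahn's algorithm, process smallest node first
Order: [1, 3, 0, 2]


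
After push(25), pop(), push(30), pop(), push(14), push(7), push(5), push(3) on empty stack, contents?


push(25) -> [25]
pop() returns 25 -> []
push(30) -> [30]
pop() returns 30 -> []
push(14) -> [14]
push(7) -> [14, 7]
push(5) -> [14, 7, 5]
push(3) -> [14, 7, 5, 3]
Final stack (bottom to top): [14, 7, 5, 3]


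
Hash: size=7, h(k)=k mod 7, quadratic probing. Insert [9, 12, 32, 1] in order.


Insertions: 9->slot 2; 12->slot 5; 32->slot 4; 1->slot 1
Table: [None, 1, 9, None, 32, 12, None]


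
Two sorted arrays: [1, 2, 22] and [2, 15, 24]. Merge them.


Compare heads, take smaller each step.
Merged: [1, 2, 2, 15, 22, 24]


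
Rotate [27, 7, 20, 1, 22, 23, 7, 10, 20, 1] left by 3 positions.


Left rotate by 3: [1, 22, 23, 7, 10, 20, 1, 27, 7, 20]


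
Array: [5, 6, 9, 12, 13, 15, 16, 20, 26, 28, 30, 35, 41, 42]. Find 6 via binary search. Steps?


Search for 6:
[0,13] mid=6 arr[6]=16
[0,5] mid=2 arr[2]=9
[0,1] mid=0 arr[0]=5
[1,1] mid=1 arr[1]=6
Total: 4 comparisons


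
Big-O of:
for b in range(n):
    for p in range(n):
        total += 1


Per nesting level: O(n) * O(n) = O(n^2)
Complexity: O(n^2)


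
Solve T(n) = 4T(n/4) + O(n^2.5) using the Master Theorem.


a=4, b=4, c=2.5. log_4(4)=1 < c=2.5. Case 3: O(n^c) = O(n^2.500)
Complexity: O(n^2.500)


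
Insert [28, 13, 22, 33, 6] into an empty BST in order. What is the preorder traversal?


Root = 28; build tree by BST insertion.
Preorder traversal: [28, 13, 6, 22, 33]


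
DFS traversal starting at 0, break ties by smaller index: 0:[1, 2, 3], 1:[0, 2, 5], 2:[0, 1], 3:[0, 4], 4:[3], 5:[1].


DFS stack-based: start with [0]
Visit order: [0, 1, 2, 5, 3, 4]


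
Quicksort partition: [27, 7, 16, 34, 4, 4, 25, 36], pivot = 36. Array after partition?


Elements <= 36 go left of pivot.
Result: [27, 7, 16, 34, 4, 4, 25, 36], pivot at index 7


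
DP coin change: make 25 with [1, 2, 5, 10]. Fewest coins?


dp[0]=0; dp[i]=1+min(dp[i-c] for c in coins)
...dp[20]=2, dp[21]=3, dp[22]=3, dp[23]=4, dp[24]=4, dp[25]=3
Minimum coins for 25 = 3


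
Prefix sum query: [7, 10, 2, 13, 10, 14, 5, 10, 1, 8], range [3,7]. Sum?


Prefix sums: [0, 7, 17, 19, 32, 42, 56, 61, 71, 72, 80]
Sum[3..7] = prefix[8] - prefix[3] = 71 - 19 = 52


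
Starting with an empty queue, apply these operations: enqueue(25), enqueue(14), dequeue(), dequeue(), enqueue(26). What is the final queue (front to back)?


enqueue(25) -> [25]
enqueue(14) -> [25, 14]
dequeue() returns 25 -> [14]
dequeue() returns 14 -> []
enqueue(26) -> [26]
Final queue (front to back): [26]


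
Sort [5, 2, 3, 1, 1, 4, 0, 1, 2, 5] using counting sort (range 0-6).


Count array: [1, 3, 2, 1, 1, 2, 0]
Reconstruct: [0, 1, 1, 1, 2, 2, 3, 4, 5, 5]


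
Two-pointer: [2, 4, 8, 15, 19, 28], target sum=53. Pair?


Two pointers: lo=0, hi=5
No pair sums to 53


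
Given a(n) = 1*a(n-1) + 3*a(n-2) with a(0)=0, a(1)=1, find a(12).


Build bottom-up:
...a(10)=1159, a(11)=2683, a(12)=1*2683+3*1159=6160


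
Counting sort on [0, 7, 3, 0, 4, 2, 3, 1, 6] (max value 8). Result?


Count array: [2, 1, 1, 2, 1, 0, 1, 1, 0]
Reconstruct: [0, 0, 1, 2, 3, 3, 4, 6, 7]


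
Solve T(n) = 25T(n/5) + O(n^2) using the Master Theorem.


a=25, b=5, c=2. log_5(25)=2 = c=2. Case 2: O(n^c log n) = O(n^2 log n)
Complexity: O(n^2 log n)


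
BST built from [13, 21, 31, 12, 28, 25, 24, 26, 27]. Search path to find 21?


BST root = 13
Search for 21: compare at each node
Path: [13, 21]


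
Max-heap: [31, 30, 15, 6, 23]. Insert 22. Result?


Append 22: [31, 30, 15, 6, 23, 22]
Bubble up: swap idx 5(22) with idx 2(15)
Result: [31, 30, 22, 6, 23, 15]


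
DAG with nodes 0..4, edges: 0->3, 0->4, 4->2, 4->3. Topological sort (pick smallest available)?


Kahn's algorithm, process smallest node first
Order: [0, 1, 4, 2, 3]


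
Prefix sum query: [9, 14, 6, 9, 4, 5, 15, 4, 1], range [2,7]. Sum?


Prefix sums: [0, 9, 23, 29, 38, 42, 47, 62, 66, 67]
Sum[2..7] = prefix[8] - prefix[2] = 66 - 23 = 43


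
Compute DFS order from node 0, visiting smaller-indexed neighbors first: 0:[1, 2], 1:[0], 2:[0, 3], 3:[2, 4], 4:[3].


DFS stack-based: start with [0]
Visit order: [0, 1, 2, 3, 4]


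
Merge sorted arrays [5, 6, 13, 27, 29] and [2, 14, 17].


Compare heads, take smaller each step.
Merged: [2, 5, 6, 13, 14, 17, 27, 29]


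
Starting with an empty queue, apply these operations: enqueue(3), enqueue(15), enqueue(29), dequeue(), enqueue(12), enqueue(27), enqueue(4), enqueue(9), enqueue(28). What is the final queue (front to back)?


enqueue(3) -> [3]
enqueue(15) -> [3, 15]
enqueue(29) -> [3, 15, 29]
dequeue() returns 3 -> [15, 29]
enqueue(12) -> [15, 29, 12]
enqueue(27) -> [15, 29, 12, 27]
enqueue(4) -> [15, 29, 12, 27, 4]
enqueue(9) -> [15, 29, 12, 27, 4, 9]
enqueue(28) -> [15, 29, 12, 27, 4, 9, 28]
Final queue (front to back): [15, 29, 12, 27, 4, 9, 28]


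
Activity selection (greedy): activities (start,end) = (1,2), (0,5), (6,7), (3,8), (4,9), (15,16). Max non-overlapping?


Greedy: pick earliest-ending, then skip overlaps.
Selected (3 activities): [(1, 2), (6, 7), (15, 16)]


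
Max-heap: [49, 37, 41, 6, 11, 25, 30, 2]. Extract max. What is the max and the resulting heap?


Max = 49
Replace root with last, heapify down
Resulting heap: [41, 37, 30, 6, 11, 25, 2]


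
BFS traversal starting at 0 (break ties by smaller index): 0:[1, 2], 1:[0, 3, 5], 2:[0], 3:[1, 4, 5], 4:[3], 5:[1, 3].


BFS queue: start with [0]
Visit order: [0, 1, 2, 3, 5, 4]


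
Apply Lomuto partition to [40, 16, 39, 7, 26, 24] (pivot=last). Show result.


Elements <= 24 go left of pivot.
Result: [16, 7, 24, 40, 26, 39], pivot at index 2


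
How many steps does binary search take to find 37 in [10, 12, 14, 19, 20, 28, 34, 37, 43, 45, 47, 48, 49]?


Search for 37:
[0,12] mid=6 arr[6]=34
[7,12] mid=9 arr[9]=45
[7,8] mid=7 arr[7]=37
Total: 3 comparisons


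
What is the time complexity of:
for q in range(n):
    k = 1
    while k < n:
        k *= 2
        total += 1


Per nesting level: O(n) * O(log n) = O(n log n)
Complexity: O(n log n)


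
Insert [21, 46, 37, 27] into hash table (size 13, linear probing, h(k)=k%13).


Insertions: 21->slot 8; 46->slot 7; 37->slot 11; 27->slot 1
Table: [None, 27, None, None, None, None, None, 46, 21, None, None, 37, None]


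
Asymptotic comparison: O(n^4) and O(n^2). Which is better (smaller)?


quadratic grows slower than quartic
O(n^2) is asymptotically smaller; O(n^4) grows faster


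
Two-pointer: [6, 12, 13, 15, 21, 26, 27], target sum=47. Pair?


Two pointers: lo=0, hi=6
Found pair: (21, 26) summing to 47


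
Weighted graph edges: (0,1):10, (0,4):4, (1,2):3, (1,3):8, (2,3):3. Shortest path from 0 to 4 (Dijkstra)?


Dijkstra from 0:
Distances: {0: 0, 1: 10, 2: 13, 3: 16, 4: 4}
Shortest distance to 4 = 4, path = [0, 4]


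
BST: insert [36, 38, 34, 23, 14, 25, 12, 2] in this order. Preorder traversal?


Root = 36; build tree by BST insertion.
Preorder traversal: [36, 34, 23, 14, 12, 2, 25, 38]


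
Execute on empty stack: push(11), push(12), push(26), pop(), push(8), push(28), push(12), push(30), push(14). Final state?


push(11) -> [11]
push(12) -> [11, 12]
push(26) -> [11, 12, 26]
pop() returns 26 -> [11, 12]
push(8) -> [11, 12, 8]
push(28) -> [11, 12, 8, 28]
push(12) -> [11, 12, 8, 28, 12]
push(30) -> [11, 12, 8, 28, 12, 30]
push(14) -> [11, 12, 8, 28, 12, 30, 14]
Final stack (bottom to top): [11, 12, 8, 28, 12, 30, 14]


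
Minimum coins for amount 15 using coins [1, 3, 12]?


dp[0]=0; dp[i]=1+min(dp[i-c] for c in coins)
...dp[10]=4, dp[11]=5, dp[12]=1, dp[13]=2, dp[14]=3, dp[15]=2
Minimum coins for 15 = 2


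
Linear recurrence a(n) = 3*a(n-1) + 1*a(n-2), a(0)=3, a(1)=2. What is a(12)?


Build bottom-up:
...a(10)=124584, a(11)=411473, a(12)=3*411473+1*124584=1359003


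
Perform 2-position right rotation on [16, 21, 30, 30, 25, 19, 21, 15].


Right rotate by 2: [21, 15, 16, 21, 30, 30, 25, 19]


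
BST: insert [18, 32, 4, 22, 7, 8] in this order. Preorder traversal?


Root = 18; build tree by BST insertion.
Preorder traversal: [18, 4, 7, 8, 32, 22]


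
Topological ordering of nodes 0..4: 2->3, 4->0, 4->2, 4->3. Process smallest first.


Kahn's algorithm, process smallest node first
Order: [1, 4, 0, 2, 3]


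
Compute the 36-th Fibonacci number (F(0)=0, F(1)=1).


F(n)=F(n-1)+F(n-2)
...F(34)=5702887, F(35)=9227465, F(36)=14930352


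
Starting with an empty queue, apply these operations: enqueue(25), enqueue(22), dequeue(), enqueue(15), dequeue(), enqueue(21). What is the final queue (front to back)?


enqueue(25) -> [25]
enqueue(22) -> [25, 22]
dequeue() returns 25 -> [22]
enqueue(15) -> [22, 15]
dequeue() returns 22 -> [15]
enqueue(21) -> [15, 21]
Final queue (front to back): [15, 21]


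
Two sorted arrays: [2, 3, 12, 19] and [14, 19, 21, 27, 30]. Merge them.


Compare heads, take smaller each step.
Merged: [2, 3, 12, 14, 19, 19, 21, 27, 30]


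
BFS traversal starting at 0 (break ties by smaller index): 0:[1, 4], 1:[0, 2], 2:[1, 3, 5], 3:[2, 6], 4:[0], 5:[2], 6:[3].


BFS queue: start with [0]
Visit order: [0, 1, 4, 2, 3, 5, 6]


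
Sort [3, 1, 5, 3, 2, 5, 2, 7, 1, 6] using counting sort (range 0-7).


Count array: [0, 2, 2, 2, 0, 2, 1, 1]
Reconstruct: [1, 1, 2, 2, 3, 3, 5, 5, 6, 7]


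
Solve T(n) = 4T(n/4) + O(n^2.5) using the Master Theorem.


a=4, b=4, c=2.5. log_4(4)=1 < c=2.5. Case 3: O(n^c) = O(n^2.500)
Complexity: O(n^2.500)


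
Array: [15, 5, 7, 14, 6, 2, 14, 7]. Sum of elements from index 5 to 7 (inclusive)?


Prefix sums: [0, 15, 20, 27, 41, 47, 49, 63, 70]
Sum[5..7] = prefix[8] - prefix[5] = 70 - 47 = 23


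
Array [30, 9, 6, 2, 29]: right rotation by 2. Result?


Right rotate by 2: [2, 29, 30, 9, 6]


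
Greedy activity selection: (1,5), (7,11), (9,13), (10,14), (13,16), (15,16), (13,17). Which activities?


Greedy: pick earliest-ending, then skip overlaps.
Selected (3 activities): [(1, 5), (7, 11), (13, 16)]


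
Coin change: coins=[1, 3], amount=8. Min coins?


dp[0]=0; dp[i]=1+min(dp[i-c] for c in coins)
...dp[3]=1, dp[4]=2, dp[5]=3, dp[6]=2, dp[7]=3, dp[8]=4
Minimum coins for 8 = 4


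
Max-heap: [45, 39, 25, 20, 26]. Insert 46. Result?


Append 46: [45, 39, 25, 20, 26, 46]
Bubble up: swap idx 5(46) with idx 2(25); swap idx 2(46) with idx 0(45)
Result: [46, 39, 45, 20, 26, 25]


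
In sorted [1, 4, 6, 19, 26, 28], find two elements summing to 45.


Two pointers: lo=0, hi=5
Found pair: (19, 26) summing to 45


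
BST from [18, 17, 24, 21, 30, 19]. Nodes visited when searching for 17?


BST root = 18
Search for 17: compare at each node
Path: [18, 17]


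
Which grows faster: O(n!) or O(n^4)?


quartic grows slower than factorial
O(n^4) is asymptotically smaller; O(n!) grows faster


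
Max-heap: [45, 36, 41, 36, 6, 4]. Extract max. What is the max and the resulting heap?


Max = 45
Replace root with last, heapify down
Resulting heap: [41, 36, 4, 36, 6]


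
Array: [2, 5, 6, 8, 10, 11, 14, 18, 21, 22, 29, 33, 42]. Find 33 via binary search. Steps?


Search for 33:
[0,12] mid=6 arr[6]=14
[7,12] mid=9 arr[9]=22
[10,12] mid=11 arr[11]=33
Total: 3 comparisons


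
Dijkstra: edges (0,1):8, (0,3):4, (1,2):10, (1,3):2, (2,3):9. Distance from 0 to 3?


Dijkstra from 0:
Distances: {0: 0, 1: 6, 2: 13, 3: 4}
Shortest distance to 3 = 4, path = [0, 3]


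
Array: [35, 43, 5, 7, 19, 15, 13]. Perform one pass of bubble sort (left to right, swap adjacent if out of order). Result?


After one pass: [35, 5, 7, 19, 15, 13, 43]


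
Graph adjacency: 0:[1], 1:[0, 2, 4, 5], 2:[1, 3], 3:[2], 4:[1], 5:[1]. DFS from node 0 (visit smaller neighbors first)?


DFS stack-based: start with [0]
Visit order: [0, 1, 2, 3, 4, 5]


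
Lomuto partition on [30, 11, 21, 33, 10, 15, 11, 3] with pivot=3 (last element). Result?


Elements <= 3 go left of pivot.
Result: [3, 11, 21, 33, 10, 15, 11, 30], pivot at index 0


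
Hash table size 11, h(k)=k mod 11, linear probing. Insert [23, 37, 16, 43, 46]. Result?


Insertions: 23->slot 1; 37->slot 4; 16->slot 5; 43->slot 10; 46->slot 2
Table: [None, 23, 46, None, 37, 16, None, None, None, None, 43]


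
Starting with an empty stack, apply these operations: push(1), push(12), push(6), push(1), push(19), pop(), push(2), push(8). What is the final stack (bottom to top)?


push(1) -> [1]
push(12) -> [1, 12]
push(6) -> [1, 12, 6]
push(1) -> [1, 12, 6, 1]
push(19) -> [1, 12, 6, 1, 19]
pop() returns 19 -> [1, 12, 6, 1]
push(2) -> [1, 12, 6, 1, 2]
push(8) -> [1, 12, 6, 1, 2, 8]
Final stack (bottom to top): [1, 12, 6, 1, 2, 8]


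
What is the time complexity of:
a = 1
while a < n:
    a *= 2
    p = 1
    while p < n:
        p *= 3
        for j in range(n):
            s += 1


Per nesting level: O(log n) * O(log n) * O(n) = O(n (log n)^2)
Complexity: O(n (log n)^2)


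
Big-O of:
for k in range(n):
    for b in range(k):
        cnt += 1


Per nesting level: O(n) * O(n) [triangular over k] = O(n^2)
Complexity: O(n^2)


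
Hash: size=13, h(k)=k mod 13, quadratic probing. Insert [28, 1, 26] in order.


Insertions: 28->slot 2; 1->slot 1; 26->slot 0
Table: [26, 1, 28, None, None, None, None, None, None, None, None, None, None]


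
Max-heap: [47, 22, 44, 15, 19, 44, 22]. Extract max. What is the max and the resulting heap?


Max = 47
Replace root with last, heapify down
Resulting heap: [44, 22, 44, 15, 19, 22]


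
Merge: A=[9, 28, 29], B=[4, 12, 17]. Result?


Compare heads, take smaller each step.
Merged: [4, 9, 12, 17, 28, 29]


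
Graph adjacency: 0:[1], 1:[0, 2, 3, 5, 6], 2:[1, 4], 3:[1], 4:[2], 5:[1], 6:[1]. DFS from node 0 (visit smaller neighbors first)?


DFS stack-based: start with [0]
Visit order: [0, 1, 2, 4, 3, 5, 6]


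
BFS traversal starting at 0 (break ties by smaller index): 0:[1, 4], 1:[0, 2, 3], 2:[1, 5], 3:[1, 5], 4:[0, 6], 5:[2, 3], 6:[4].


BFS queue: start with [0]
Visit order: [0, 1, 4, 2, 3, 6, 5]


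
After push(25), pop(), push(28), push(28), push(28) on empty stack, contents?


push(25) -> [25]
pop() returns 25 -> []
push(28) -> [28]
push(28) -> [28, 28]
push(28) -> [28, 28, 28]
Final stack (bottom to top): [28, 28, 28]


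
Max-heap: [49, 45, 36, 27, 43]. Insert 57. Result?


Append 57: [49, 45, 36, 27, 43, 57]
Bubble up: swap idx 5(57) with idx 2(36); swap idx 2(57) with idx 0(49)
Result: [57, 45, 49, 27, 43, 36]


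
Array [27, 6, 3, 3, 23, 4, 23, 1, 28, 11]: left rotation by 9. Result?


Left rotate by 9: [11, 27, 6, 3, 3, 23, 4, 23, 1, 28]


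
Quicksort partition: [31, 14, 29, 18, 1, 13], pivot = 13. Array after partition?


Elements <= 13 go left of pivot.
Result: [1, 13, 29, 18, 31, 14], pivot at index 1


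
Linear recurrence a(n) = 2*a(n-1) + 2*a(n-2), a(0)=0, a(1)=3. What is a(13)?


Build bottom-up:
...a(11)=54816, a(12)=149760, a(13)=2*149760+2*54816=409152


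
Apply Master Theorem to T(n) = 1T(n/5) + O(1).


a=1, b=5, c=0. log_5(1)=0 = c=0. Case 2: O(n^c log n) = O(log n)
Complexity: O(log n)


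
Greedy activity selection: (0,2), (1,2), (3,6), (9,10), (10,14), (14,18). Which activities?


Greedy: pick earliest-ending, then skip overlaps.
Selected (5 activities): [(0, 2), (3, 6), (9, 10), (10, 14), (14, 18)]


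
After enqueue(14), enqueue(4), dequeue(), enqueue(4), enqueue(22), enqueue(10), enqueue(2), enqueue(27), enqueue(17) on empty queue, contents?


enqueue(14) -> [14]
enqueue(4) -> [14, 4]
dequeue() returns 14 -> [4]
enqueue(4) -> [4, 4]
enqueue(22) -> [4, 4, 22]
enqueue(10) -> [4, 4, 22, 10]
enqueue(2) -> [4, 4, 22, 10, 2]
enqueue(27) -> [4, 4, 22, 10, 2, 27]
enqueue(17) -> [4, 4, 22, 10, 2, 27, 17]
Final queue (front to back): [4, 4, 22, 10, 2, 27, 17]


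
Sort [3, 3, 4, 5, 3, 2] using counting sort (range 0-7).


Count array: [0, 0, 1, 3, 1, 1, 0, 0]
Reconstruct: [2, 3, 3, 3, 4, 5]


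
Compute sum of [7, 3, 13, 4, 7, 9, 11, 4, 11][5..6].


Prefix sums: [0, 7, 10, 23, 27, 34, 43, 54, 58, 69]
Sum[5..6] = prefix[7] - prefix[5] = 54 - 34 = 20


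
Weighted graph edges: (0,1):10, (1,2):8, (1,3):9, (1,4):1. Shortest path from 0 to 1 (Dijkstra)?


Dijkstra from 0:
Distances: {0: 0, 1: 10, 2: 18, 3: 19, 4: 11}
Shortest distance to 1 = 10, path = [0, 1]


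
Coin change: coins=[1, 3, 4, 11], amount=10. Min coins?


dp[0]=0; dp[i]=1+min(dp[i-c] for c in coins)
...dp[5]=2, dp[6]=2, dp[7]=2, dp[8]=2, dp[9]=3, dp[10]=3
Minimum coins for 10 = 3


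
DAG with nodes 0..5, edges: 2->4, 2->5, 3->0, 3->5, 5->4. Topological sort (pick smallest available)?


Kahn's algorithm, process smallest node first
Order: [1, 2, 3, 0, 5, 4]


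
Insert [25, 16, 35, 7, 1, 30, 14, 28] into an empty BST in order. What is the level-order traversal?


Root = 25; build tree by BST insertion.
Level-Order traversal: [25, 16, 35, 7, 30, 1, 14, 28]


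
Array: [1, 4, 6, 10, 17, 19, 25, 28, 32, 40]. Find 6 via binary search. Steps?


Search for 6:
[0,9] mid=4 arr[4]=17
[0,3] mid=1 arr[1]=4
[2,3] mid=2 arr[2]=6
Total: 3 comparisons


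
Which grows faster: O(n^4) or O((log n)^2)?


polylogarithmic grows slower than quartic
O((log n)^2) is asymptotically smaller; O(n^4) grows faster


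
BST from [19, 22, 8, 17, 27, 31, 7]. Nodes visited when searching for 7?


BST root = 19
Search for 7: compare at each node
Path: [19, 8, 7]


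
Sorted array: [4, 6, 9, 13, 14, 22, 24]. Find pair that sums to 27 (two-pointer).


Two pointers: lo=0, hi=6
Found pair: (13, 14) summing to 27


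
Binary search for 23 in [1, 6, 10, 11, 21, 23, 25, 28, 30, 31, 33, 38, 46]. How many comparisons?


Search for 23:
[0,12] mid=6 arr[6]=25
[0,5] mid=2 arr[2]=10
[3,5] mid=4 arr[4]=21
[5,5] mid=5 arr[5]=23
Total: 4 comparisons


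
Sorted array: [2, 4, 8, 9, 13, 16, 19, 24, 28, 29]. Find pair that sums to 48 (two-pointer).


Two pointers: lo=0, hi=9
Found pair: (19, 29) summing to 48


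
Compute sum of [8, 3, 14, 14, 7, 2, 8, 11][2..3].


Prefix sums: [0, 8, 11, 25, 39, 46, 48, 56, 67]
Sum[2..3] = prefix[4] - prefix[2] = 39 - 11 = 28


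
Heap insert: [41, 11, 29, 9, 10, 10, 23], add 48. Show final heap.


Append 48: [41, 11, 29, 9, 10, 10, 23, 48]
Bubble up: swap idx 7(48) with idx 3(9); swap idx 3(48) with idx 1(11); swap idx 1(48) with idx 0(41)
Result: [48, 41, 29, 11, 10, 10, 23, 9]


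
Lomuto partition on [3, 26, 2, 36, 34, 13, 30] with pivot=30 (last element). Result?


Elements <= 30 go left of pivot.
Result: [3, 26, 2, 13, 30, 36, 34], pivot at index 4


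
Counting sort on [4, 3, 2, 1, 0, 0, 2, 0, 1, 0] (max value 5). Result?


Count array: [4, 2, 2, 1, 1, 0]
Reconstruct: [0, 0, 0, 0, 1, 1, 2, 2, 3, 4]


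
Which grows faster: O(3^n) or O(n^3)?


cubic grows slower than exponential (base 3)
O(n^3) is asymptotically smaller; O(3^n) grows faster


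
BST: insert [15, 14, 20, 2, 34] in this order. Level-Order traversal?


Root = 15; build tree by BST insertion.
Level-Order traversal: [15, 14, 20, 2, 34]


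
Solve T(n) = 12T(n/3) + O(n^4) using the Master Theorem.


a=12, b=3, c=4. log_3(12)=2.262 < c=4. Case 3: O(n^c) = O(n^4)
Complexity: O(n^4)


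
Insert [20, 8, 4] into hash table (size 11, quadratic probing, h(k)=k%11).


Insertions: 20->slot 9; 8->slot 8; 4->slot 4
Table: [None, None, None, None, 4, None, None, None, 8, 20, None]


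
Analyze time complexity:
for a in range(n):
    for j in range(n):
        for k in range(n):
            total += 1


Per nesting level: O(n) * O(n) * O(n) = O(n^3)
Complexity: O(n^3)


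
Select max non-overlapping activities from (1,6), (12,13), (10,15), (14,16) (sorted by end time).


Greedy: pick earliest-ending, then skip overlaps.
Selected (3 activities): [(1, 6), (12, 13), (14, 16)]


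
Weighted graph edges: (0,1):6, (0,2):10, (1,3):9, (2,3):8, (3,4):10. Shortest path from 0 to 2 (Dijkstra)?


Dijkstra from 0:
Distances: {0: 0, 1: 6, 2: 10, 3: 15, 4: 25}
Shortest distance to 2 = 10, path = [0, 2]


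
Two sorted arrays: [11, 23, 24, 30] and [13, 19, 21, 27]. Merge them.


Compare heads, take smaller each step.
Merged: [11, 13, 19, 21, 23, 24, 27, 30]


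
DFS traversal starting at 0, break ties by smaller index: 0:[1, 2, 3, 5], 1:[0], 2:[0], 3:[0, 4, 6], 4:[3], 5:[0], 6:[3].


DFS stack-based: start with [0]
Visit order: [0, 1, 2, 3, 4, 6, 5]


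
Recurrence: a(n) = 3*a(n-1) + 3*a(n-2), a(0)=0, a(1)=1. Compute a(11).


Build bottom-up:
...a(9)=35316, a(10)=133893, a(11)=3*133893+3*35316=507627


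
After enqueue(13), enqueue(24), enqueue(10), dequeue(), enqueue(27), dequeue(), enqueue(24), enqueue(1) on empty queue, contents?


enqueue(13) -> [13]
enqueue(24) -> [13, 24]
enqueue(10) -> [13, 24, 10]
dequeue() returns 13 -> [24, 10]
enqueue(27) -> [24, 10, 27]
dequeue() returns 24 -> [10, 27]
enqueue(24) -> [10, 27, 24]
enqueue(1) -> [10, 27, 24, 1]
Final queue (front to back): [10, 27, 24, 1]


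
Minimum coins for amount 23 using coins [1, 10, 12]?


dp[0]=0; dp[i]=1+min(dp[i-c] for c in coins)
...dp[18]=7, dp[19]=8, dp[20]=2, dp[21]=3, dp[22]=2, dp[23]=3
Minimum coins for 23 = 3


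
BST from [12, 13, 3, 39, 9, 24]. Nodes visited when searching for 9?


BST root = 12
Search for 9: compare at each node
Path: [12, 3, 9]


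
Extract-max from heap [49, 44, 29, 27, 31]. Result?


Max = 49
Replace root with last, heapify down
Resulting heap: [44, 31, 29, 27]


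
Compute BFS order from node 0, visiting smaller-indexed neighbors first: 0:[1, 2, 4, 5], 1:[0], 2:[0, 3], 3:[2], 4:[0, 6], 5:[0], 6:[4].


BFS queue: start with [0]
Visit order: [0, 1, 2, 4, 5, 3, 6]


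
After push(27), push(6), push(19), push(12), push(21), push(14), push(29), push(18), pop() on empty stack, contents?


push(27) -> [27]
push(6) -> [27, 6]
push(19) -> [27, 6, 19]
push(12) -> [27, 6, 19, 12]
push(21) -> [27, 6, 19, 12, 21]
push(14) -> [27, 6, 19, 12, 21, 14]
push(29) -> [27, 6, 19, 12, 21, 14, 29]
push(18) -> [27, 6, 19, 12, 21, 14, 29, 18]
pop() returns 18 -> [27, 6, 19, 12, 21, 14, 29]
Final stack (bottom to top): [27, 6, 19, 12, 21, 14, 29]


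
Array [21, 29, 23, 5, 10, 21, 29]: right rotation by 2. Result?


Right rotate by 2: [21, 29, 21, 29, 23, 5, 10]


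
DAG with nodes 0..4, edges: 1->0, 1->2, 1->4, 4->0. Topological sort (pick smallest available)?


Kahn's algorithm, process smallest node first
Order: [1, 2, 3, 4, 0]


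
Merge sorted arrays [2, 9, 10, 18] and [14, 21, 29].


Compare heads, take smaller each step.
Merged: [2, 9, 10, 14, 18, 21, 29]


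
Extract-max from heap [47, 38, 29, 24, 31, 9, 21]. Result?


Max = 47
Replace root with last, heapify down
Resulting heap: [38, 31, 29, 24, 21, 9]


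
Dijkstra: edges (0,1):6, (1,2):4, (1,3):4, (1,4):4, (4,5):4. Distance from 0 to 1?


Dijkstra from 0:
Distances: {0: 0, 1: 6, 2: 10, 3: 10, 4: 10, 5: 14}
Shortest distance to 1 = 6, path = [0, 1]


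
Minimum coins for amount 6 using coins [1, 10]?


dp[0]=0; dp[i]=1+min(dp[i-c] for c in coins)
...dp[1]=1, dp[2]=2, dp[3]=3, dp[4]=4, dp[5]=5, dp[6]=6
Minimum coins for 6 = 6


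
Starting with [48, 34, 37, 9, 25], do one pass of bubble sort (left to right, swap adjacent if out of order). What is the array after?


After one pass: [34, 37, 9, 25, 48]


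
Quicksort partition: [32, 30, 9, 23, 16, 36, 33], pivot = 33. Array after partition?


Elements <= 33 go left of pivot.
Result: [32, 30, 9, 23, 16, 33, 36], pivot at index 5


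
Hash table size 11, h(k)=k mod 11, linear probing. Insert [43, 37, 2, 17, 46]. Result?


Insertions: 43->slot 10; 37->slot 4; 2->slot 2; 17->slot 6; 46->slot 3
Table: [None, None, 2, 46, 37, None, 17, None, None, None, 43]


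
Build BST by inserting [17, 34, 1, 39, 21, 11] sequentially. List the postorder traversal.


Root = 17; build tree by BST insertion.
Postorder traversal: [11, 1, 21, 39, 34, 17]


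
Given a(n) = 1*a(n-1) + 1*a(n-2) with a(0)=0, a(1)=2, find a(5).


Build bottom-up:
...a(3)=4, a(4)=6, a(5)=1*6+1*4=10


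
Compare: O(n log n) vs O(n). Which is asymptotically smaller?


linear grows slower than linearithmic
O(n) is asymptotically smaller; O(n log n) grows faster


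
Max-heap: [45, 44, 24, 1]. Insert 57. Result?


Append 57: [45, 44, 24, 1, 57]
Bubble up: swap idx 4(57) with idx 1(44); swap idx 1(57) with idx 0(45)
Result: [57, 45, 24, 1, 44]


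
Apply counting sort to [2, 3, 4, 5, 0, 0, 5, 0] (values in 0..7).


Count array: [3, 0, 1, 1, 1, 2, 0, 0]
Reconstruct: [0, 0, 0, 2, 3, 4, 5, 5]


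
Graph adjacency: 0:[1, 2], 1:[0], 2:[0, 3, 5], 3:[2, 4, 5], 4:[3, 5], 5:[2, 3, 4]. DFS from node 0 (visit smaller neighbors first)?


DFS stack-based: start with [0]
Visit order: [0, 1, 2, 3, 4, 5]


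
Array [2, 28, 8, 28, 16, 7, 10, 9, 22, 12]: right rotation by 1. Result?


Right rotate by 1: [12, 2, 28, 8, 28, 16, 7, 10, 9, 22]


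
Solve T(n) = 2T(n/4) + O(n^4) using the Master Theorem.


a=2, b=4, c=4. log_4(2)=0.5 < c=4. Case 3: O(n^c) = O(n^4)
Complexity: O(n^4)


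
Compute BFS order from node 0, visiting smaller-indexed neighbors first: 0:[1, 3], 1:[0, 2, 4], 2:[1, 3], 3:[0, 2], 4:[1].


BFS queue: start with [0]
Visit order: [0, 1, 3, 2, 4]


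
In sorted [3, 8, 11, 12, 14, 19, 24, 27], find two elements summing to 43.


Two pointers: lo=0, hi=7
Found pair: (19, 24) summing to 43


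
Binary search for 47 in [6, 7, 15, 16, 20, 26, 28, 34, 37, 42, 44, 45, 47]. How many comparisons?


Search for 47:
[0,12] mid=6 arr[6]=28
[7,12] mid=9 arr[9]=42
[10,12] mid=11 arr[11]=45
[12,12] mid=12 arr[12]=47
Total: 4 comparisons


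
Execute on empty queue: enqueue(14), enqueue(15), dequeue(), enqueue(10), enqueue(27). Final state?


enqueue(14) -> [14]
enqueue(15) -> [14, 15]
dequeue() returns 14 -> [15]
enqueue(10) -> [15, 10]
enqueue(27) -> [15, 10, 27]
Final queue (front to back): [15, 10, 27]


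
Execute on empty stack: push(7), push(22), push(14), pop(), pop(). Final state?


push(7) -> [7]
push(22) -> [7, 22]
push(14) -> [7, 22, 14]
pop() returns 14 -> [7, 22]
pop() returns 22 -> [7]
Final stack (bottom to top): [7]


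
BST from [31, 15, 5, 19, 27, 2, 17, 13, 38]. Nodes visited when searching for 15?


BST root = 31
Search for 15: compare at each node
Path: [31, 15]


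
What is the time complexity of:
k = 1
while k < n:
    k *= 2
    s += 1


Per nesting level: O(log n) = O(log n)
Complexity: O(log n)


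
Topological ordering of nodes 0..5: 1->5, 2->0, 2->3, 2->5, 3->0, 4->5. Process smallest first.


Kahn's algorithm, process smallest node first
Order: [1, 2, 3, 0, 4, 5]


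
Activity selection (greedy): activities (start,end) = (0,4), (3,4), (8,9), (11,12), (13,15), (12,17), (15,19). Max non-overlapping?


Greedy: pick earliest-ending, then skip overlaps.
Selected (5 activities): [(0, 4), (8, 9), (11, 12), (13, 15), (15, 19)]


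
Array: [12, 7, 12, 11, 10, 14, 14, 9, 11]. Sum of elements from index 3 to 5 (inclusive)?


Prefix sums: [0, 12, 19, 31, 42, 52, 66, 80, 89, 100]
Sum[3..5] = prefix[6] - prefix[3] = 66 - 31 = 35


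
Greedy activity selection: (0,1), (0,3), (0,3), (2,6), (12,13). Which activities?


Greedy: pick earliest-ending, then skip overlaps.
Selected (3 activities): [(0, 1), (2, 6), (12, 13)]


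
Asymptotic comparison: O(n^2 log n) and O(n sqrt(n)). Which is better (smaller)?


n^1.5 grows slower than n^2 log n
O(n sqrt(n)) is asymptotically smaller; O(n^2 log n) grows faster


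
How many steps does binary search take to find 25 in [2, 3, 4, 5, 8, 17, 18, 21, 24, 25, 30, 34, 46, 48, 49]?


Search for 25:
[0,14] mid=7 arr[7]=21
[8,14] mid=11 arr[11]=34
[8,10] mid=9 arr[9]=25
Total: 3 comparisons


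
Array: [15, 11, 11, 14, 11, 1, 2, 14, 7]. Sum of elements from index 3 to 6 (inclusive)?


Prefix sums: [0, 15, 26, 37, 51, 62, 63, 65, 79, 86]
Sum[3..6] = prefix[7] - prefix[3] = 65 - 37 = 28


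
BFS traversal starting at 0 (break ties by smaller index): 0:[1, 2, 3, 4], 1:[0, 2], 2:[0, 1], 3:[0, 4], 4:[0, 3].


BFS queue: start with [0]
Visit order: [0, 1, 2, 3, 4]


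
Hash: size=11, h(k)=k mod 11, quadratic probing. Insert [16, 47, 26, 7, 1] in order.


Insertions: 16->slot 5; 47->slot 3; 26->slot 4; 7->slot 7; 1->slot 1
Table: [None, 1, None, 47, 26, 16, None, 7, None, None, None]


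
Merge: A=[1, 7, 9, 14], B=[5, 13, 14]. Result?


Compare heads, take smaller each step.
Merged: [1, 5, 7, 9, 13, 14, 14]


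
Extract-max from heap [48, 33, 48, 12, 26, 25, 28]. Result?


Max = 48
Replace root with last, heapify down
Resulting heap: [48, 33, 28, 12, 26, 25]


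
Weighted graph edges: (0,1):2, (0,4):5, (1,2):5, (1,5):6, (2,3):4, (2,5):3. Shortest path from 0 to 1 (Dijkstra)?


Dijkstra from 0:
Distances: {0: 0, 1: 2, 2: 7, 3: 11, 4: 5, 5: 8}
Shortest distance to 1 = 2, path = [0, 1]


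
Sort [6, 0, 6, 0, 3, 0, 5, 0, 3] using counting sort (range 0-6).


Count array: [4, 0, 0, 2, 0, 1, 2]
Reconstruct: [0, 0, 0, 0, 3, 3, 5, 6, 6]


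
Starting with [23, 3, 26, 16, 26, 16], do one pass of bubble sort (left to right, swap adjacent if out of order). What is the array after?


After one pass: [3, 23, 16, 26, 16, 26]


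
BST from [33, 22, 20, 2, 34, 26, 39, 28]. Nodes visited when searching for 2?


BST root = 33
Search for 2: compare at each node
Path: [33, 22, 20, 2]


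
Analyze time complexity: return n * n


Analysis: constant-time operation, no loop
Complexity: O(1)


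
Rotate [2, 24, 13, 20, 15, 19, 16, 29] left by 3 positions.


Left rotate by 3: [20, 15, 19, 16, 29, 2, 24, 13]
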